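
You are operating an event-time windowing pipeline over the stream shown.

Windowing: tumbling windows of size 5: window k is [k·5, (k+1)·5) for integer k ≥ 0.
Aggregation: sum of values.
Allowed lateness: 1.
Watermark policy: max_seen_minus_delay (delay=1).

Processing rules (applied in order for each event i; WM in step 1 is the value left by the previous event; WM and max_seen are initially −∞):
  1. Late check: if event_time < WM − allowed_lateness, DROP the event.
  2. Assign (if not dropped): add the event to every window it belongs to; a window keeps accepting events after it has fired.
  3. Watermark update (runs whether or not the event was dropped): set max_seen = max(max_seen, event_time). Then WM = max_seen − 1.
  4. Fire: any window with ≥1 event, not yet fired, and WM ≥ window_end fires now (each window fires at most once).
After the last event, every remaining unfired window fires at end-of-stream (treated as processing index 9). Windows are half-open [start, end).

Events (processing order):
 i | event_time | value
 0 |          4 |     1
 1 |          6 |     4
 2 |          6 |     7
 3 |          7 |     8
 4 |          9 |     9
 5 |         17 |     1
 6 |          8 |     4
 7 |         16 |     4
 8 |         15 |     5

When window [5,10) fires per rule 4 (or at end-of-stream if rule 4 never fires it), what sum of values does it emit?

28

i=0 t=4 v=1: → [0,5); WM=3
i=1 t=6 v=4: → [5,10); WM=5; [0,5) fires=1
i=2 t=6 v=7: → [5,10); WM=5
i=3 t=7 v=8: → [5,10); WM=6
i=4 t=9 v=9: → [5,10); WM=8
i=5 t=17 v=1: → [15,20); WM=16; [5,10) fires=28
i=6 t=8 v=4: DROP (t<16-1); WM=16
i=7 t=16 v=4: → [15,20); WM=16
i=8 t=15 v=5: → [15,20); WM=16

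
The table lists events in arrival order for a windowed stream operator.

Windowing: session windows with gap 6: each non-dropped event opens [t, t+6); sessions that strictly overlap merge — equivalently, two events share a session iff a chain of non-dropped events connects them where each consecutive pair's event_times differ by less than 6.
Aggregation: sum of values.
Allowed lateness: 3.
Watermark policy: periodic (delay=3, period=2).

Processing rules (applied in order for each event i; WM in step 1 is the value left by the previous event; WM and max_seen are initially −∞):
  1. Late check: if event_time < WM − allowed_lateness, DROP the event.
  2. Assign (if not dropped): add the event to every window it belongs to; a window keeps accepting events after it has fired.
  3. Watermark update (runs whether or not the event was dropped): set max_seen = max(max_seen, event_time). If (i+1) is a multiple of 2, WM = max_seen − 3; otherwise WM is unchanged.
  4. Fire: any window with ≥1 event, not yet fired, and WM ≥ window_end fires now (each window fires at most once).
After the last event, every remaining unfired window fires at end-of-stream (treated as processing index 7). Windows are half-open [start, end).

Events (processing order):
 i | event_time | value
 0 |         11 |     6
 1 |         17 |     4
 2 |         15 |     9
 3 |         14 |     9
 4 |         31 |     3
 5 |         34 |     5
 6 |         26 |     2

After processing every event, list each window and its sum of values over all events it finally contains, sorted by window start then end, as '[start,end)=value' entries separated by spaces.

[11,23)=28 [31,40)=8

i=0 t=11 v=6: → [11,17); WM=−∞
i=1 t=17 v=4: → [17,23); WM=14
i=2 t=15 v=9: → [11,23); WM=14
i=3 t=14 v=9: → [11,23); WM=14
i=4 t=31 v=3: → [31,37); WM=14
i=5 t=34 v=5: → [31,40); WM=31
i=6 t=26 v=2: DROP (t<31-3); WM=31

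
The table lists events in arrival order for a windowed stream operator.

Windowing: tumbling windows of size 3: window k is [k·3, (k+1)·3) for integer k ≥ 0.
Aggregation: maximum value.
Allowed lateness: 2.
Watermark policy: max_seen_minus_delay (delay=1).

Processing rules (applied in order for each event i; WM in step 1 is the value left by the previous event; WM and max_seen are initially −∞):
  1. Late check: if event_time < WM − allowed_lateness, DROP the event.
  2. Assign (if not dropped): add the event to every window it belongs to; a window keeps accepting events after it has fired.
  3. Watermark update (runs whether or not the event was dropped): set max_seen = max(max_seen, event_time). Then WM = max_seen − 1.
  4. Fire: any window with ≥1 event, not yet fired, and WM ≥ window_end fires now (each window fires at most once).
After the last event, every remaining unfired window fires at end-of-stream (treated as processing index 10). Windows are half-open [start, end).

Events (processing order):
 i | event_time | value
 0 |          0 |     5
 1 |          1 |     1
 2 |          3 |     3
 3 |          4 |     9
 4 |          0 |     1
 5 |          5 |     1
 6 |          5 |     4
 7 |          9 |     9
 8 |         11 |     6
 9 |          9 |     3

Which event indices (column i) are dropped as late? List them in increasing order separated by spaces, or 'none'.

i=0 t=0 v=5: → [0,3); WM=-1
i=1 t=1 v=1: → [0,3); WM=0
i=2 t=3 v=3: → [3,6); WM=2
i=3 t=4 v=9: → [3,6); WM=3; [0,3) fires=5
i=4 t=0 v=1: DROP (t<3-2); WM=3
i=5 t=5 v=1: → [3,6); WM=4
i=6 t=5 v=4: → [3,6); WM=4
i=7 t=9 v=9: → [9,12); WM=8; [3,6) fires=9
i=8 t=11 v=6: → [9,12); WM=10
i=9 t=9 v=3: → [9,12); WM=10

4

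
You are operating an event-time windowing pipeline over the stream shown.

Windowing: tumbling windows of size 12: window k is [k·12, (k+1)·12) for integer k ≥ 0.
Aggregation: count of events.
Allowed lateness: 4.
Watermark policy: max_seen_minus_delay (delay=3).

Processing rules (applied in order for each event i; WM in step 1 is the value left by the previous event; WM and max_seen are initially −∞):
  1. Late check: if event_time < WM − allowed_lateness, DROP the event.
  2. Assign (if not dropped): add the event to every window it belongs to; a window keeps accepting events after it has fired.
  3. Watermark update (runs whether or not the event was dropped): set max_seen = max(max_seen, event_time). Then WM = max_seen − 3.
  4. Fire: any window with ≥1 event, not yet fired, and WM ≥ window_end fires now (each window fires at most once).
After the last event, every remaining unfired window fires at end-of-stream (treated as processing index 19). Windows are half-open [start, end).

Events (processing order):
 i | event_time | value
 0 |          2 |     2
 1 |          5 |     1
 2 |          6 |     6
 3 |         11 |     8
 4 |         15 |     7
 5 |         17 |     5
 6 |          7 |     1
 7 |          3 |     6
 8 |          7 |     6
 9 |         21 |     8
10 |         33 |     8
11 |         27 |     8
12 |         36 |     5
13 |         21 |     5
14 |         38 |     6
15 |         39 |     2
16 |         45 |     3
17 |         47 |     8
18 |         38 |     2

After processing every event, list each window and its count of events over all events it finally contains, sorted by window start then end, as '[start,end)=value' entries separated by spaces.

i=0 t=2 v=2: → [0,12); WM=-1
i=1 t=5 v=1: → [0,12); WM=2
i=2 t=6 v=6: → [0,12); WM=3
i=3 t=11 v=8: → [0,12); WM=8
i=4 t=15 v=7: → [12,24); WM=12; [0,12) fires=4
i=5 t=17 v=5: → [12,24); WM=14
i=6 t=7 v=1: DROP (t<14-4); WM=14
i=7 t=3 v=6: DROP (t<14-4); WM=14
i=8 t=7 v=6: DROP (t<14-4); WM=14
i=9 t=21 v=8: → [12,24); WM=18
i=10 t=33 v=8: → [24,36); WM=30; [12,24) fires=3
i=11 t=27 v=8: → [24,36); WM=30
i=12 t=36 v=5: → [36,48); WM=33
i=13 t=21 v=5: DROP (t<33-4); WM=33
i=14 t=38 v=6: → [36,48); WM=35
i=15 t=39 v=2: → [36,48); WM=36; [24,36) fires=2
i=16 t=45 v=3: → [36,48); WM=42
i=17 t=47 v=8: → [36,48); WM=44
i=18 t=38 v=2: DROP (t<44-4); WM=44

[0,12)=4 [12,24)=3 [24,36)=2 [36,48)=5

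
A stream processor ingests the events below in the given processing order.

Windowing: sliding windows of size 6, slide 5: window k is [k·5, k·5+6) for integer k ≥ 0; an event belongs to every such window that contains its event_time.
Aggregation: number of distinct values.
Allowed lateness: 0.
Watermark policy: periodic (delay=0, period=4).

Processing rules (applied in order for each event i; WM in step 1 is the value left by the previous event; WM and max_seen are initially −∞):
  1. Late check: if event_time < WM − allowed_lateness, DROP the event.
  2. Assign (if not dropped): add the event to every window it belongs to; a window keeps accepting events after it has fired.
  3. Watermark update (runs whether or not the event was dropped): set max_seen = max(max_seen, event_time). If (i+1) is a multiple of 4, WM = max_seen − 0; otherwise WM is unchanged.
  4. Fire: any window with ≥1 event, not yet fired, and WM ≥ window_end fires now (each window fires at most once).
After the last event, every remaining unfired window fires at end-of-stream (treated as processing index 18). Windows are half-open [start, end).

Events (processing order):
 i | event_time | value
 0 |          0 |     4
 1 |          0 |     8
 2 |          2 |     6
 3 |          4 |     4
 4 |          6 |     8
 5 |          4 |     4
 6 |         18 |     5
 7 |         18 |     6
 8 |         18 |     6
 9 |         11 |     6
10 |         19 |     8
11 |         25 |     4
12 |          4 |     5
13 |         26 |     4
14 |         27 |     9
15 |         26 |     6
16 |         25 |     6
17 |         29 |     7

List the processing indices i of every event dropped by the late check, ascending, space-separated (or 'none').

9 12 16

i=0 t=0 v=4: → [0,6); WM=−∞
i=1 t=0 v=8: → [0,6); WM=−∞
i=2 t=2 v=6: → [0,6); WM=−∞
i=3 t=4 v=4: → [0,6); WM=4
i=4 t=6 v=8: → [5,11); WM=4
i=5 t=4 v=4: → [0,6); WM=4
i=6 t=18 v=5: → [15,21); WM=4
i=7 t=18 v=6: → [15,21); WM=18; [0,6) fires=3 [5,11) fires=1
i=8 t=18 v=6: → [15,21); WM=18
i=9 t=11 v=6: DROP (t<18-0); WM=18
i=10 t=19 v=8: → [15,21); WM=18
i=11 t=25 v=4: → [25,31),[20,26); WM=25; [15,21) fires=3
i=12 t=4 v=5: DROP (t<25-0); WM=25
i=13 t=26 v=4: → [25,31); WM=25
i=14 t=27 v=9: → [25,31); WM=25
i=15 t=26 v=6: → [25,31); WM=27; [20,26) fires=1
i=16 t=25 v=6: DROP (t<27-0); WM=27
i=17 t=29 v=7: → [25,31); WM=27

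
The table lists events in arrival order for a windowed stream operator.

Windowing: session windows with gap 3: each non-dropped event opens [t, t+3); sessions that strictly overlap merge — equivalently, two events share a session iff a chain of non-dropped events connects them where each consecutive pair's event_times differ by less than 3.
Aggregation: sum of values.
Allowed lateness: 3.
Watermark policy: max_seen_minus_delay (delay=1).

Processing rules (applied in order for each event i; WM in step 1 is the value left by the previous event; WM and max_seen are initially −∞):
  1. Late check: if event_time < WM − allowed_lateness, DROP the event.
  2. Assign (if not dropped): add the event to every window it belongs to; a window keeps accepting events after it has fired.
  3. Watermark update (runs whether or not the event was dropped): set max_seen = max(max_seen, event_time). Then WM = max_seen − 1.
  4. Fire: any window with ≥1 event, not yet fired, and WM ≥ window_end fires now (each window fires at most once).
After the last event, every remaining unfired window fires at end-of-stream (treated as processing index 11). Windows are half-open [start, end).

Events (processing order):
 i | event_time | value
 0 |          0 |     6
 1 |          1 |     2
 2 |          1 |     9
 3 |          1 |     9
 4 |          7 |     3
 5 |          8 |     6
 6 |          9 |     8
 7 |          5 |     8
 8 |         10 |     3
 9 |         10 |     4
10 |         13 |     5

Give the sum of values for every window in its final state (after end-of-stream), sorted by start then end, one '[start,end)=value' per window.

[0,4)=26 [5,13)=32 [13,16)=5

i=0 t=0 v=6: → [0,3); WM=-1
i=1 t=1 v=2: → [0,4); WM=0
i=2 t=1 v=9: → [0,4); WM=0
i=3 t=1 v=9: → [0,4); WM=0
i=4 t=7 v=3: → [7,10); WM=6
i=5 t=8 v=6: → [7,11); WM=7
i=6 t=9 v=8: → [7,12); WM=8
i=7 t=5 v=8: → [5,12); WM=8
i=8 t=10 v=3: → [5,13); WM=9
i=9 t=10 v=4: → [5,13); WM=9
i=10 t=13 v=5: → [13,16); WM=12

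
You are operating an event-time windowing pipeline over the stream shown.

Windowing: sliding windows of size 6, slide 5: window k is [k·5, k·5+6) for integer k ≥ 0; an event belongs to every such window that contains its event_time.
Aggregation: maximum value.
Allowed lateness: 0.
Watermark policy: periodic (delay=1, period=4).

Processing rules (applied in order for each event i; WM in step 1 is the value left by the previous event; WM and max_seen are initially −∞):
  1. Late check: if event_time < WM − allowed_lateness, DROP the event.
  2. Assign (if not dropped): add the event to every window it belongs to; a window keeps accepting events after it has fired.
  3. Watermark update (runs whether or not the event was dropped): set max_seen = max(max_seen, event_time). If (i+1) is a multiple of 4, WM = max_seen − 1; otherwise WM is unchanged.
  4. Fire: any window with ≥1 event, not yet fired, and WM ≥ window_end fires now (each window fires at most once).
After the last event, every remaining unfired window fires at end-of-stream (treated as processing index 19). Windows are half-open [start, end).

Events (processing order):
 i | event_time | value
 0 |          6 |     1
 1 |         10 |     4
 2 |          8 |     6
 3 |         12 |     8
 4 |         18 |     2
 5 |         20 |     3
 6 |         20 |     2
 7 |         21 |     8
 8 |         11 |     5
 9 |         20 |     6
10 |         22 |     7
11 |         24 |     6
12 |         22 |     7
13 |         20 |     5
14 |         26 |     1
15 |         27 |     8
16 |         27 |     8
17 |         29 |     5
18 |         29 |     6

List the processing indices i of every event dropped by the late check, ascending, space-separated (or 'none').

i=0 t=6 v=1: → [5,11); WM=−∞
i=1 t=10 v=4: → [10,16),[5,11); WM=−∞
i=2 t=8 v=6: → [5,11); WM=−∞
i=3 t=12 v=8: → [10,16); WM=11; [5,11) fires=6
i=4 t=18 v=2: → [15,21); WM=11
i=5 t=20 v=3: → [20,26),[15,21); WM=11
i=6 t=20 v=2: → [20,26),[15,21); WM=11
i=7 t=21 v=8: → [20,26); WM=20; [10,16) fires=8
i=8 t=11 v=5: DROP (t<20-0); WM=20
i=9 t=20 v=6: → [20,26),[15,21); WM=20
i=10 t=22 v=7: → [20,26); WM=20
i=11 t=24 v=6: → [20,26); WM=23; [15,21) fires=6
i=12 t=22 v=7: DROP (t<23-0); WM=23
i=13 t=20 v=5: DROP (t<23-0); WM=23
i=14 t=26 v=1: → [25,31); WM=23
i=15 t=27 v=8: → [25,31); WM=26; [20,26) fires=8
i=16 t=27 v=8: → [25,31); WM=26
i=17 t=29 v=5: → [25,31); WM=26
i=18 t=29 v=6: → [25,31); WM=26

8 12 13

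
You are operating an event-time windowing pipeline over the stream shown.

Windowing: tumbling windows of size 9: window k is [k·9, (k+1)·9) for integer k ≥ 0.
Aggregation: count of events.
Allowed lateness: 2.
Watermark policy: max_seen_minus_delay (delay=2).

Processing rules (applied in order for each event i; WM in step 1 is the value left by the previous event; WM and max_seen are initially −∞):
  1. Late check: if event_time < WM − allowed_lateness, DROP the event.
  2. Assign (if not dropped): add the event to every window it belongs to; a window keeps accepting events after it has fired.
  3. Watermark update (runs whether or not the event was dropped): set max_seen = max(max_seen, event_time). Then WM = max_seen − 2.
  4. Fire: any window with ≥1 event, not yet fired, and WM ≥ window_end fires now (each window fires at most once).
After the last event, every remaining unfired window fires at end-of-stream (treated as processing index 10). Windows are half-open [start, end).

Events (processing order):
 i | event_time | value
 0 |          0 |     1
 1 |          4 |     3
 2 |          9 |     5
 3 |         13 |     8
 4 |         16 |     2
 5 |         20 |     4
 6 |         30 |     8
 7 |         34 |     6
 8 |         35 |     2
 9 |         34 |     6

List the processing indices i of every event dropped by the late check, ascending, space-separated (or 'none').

i=0 t=0 v=1: → [0,9); WM=-2
i=1 t=4 v=3: → [0,9); WM=2
i=2 t=9 v=5: → [9,18); WM=7
i=3 t=13 v=8: → [9,18); WM=11; [0,9) fires=2
i=4 t=16 v=2: → [9,18); WM=14
i=5 t=20 v=4: → [18,27); WM=18; [9,18) fires=3
i=6 t=30 v=8: → [27,36); WM=28; [18,27) fires=1
i=7 t=34 v=6: → [27,36); WM=32
i=8 t=35 v=2: → [27,36); WM=33
i=9 t=34 v=6: → [27,36); WM=33

none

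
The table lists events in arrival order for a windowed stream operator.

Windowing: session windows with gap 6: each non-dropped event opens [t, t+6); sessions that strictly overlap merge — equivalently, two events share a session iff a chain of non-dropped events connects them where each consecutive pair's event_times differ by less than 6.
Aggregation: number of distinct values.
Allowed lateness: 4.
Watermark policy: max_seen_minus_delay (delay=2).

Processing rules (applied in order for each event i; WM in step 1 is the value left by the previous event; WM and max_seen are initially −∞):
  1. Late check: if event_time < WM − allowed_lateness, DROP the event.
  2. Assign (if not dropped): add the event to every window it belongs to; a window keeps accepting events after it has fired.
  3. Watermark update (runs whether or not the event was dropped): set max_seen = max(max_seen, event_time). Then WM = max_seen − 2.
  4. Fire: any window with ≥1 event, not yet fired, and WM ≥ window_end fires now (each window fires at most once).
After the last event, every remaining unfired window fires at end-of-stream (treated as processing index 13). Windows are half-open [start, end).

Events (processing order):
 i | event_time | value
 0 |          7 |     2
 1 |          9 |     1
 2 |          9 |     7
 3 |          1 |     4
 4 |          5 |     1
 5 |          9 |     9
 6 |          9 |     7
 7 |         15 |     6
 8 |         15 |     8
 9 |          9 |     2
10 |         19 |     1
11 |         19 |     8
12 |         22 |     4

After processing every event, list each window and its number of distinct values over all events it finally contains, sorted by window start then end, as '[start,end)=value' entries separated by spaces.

i=0 t=7 v=2: → [7,13); WM=5
i=1 t=9 v=1: → [7,15); WM=7
i=2 t=9 v=7: → [7,15); WM=7
i=3 t=1 v=4: DROP (t<7-4); WM=7
i=4 t=5 v=1: → [5,15); WM=7
i=5 t=9 v=9: → [5,15); WM=7
i=6 t=9 v=7: → [5,15); WM=7
i=7 t=15 v=6: → [15,21); WM=13
i=8 t=15 v=8: → [15,21); WM=13
i=9 t=9 v=2: → [5,15); WM=13
i=10 t=19 v=1: → [15,25); WM=17
i=11 t=19 v=8: → [15,25); WM=17
i=12 t=22 v=4: → [15,28); WM=20

[5,15)=4 [15,28)=4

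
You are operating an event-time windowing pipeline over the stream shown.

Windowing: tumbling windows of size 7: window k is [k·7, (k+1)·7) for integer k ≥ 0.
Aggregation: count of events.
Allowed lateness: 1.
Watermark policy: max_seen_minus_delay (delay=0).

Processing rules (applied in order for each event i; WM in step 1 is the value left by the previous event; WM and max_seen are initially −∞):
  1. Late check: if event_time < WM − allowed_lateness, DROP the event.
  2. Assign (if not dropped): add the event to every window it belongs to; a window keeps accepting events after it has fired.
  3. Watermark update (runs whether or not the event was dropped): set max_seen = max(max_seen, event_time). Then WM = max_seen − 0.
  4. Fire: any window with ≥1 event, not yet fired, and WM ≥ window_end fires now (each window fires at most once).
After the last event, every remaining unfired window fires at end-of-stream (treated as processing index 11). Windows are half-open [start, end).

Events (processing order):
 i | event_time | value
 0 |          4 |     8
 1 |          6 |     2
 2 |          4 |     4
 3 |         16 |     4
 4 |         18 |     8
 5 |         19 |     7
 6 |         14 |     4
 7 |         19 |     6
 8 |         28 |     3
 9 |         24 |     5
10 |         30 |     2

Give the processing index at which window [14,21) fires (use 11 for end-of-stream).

i=0 t=4 v=8: → [0,7); WM=4
i=1 t=6 v=2: → [0,7); WM=6
i=2 t=4 v=4: DROP (t<6-1); WM=6
i=3 t=16 v=4: → [14,21); WM=16; [0,7) fires=2
i=4 t=18 v=8: → [14,21); WM=18
i=5 t=19 v=7: → [14,21); WM=19
i=6 t=14 v=4: DROP (t<19-1); WM=19
i=7 t=19 v=6: → [14,21); WM=19
i=8 t=28 v=3: → [28,35); WM=28; [14,21) fires=4
i=9 t=24 v=5: DROP (t<28-1); WM=28
i=10 t=30 v=2: → [28,35); WM=30

8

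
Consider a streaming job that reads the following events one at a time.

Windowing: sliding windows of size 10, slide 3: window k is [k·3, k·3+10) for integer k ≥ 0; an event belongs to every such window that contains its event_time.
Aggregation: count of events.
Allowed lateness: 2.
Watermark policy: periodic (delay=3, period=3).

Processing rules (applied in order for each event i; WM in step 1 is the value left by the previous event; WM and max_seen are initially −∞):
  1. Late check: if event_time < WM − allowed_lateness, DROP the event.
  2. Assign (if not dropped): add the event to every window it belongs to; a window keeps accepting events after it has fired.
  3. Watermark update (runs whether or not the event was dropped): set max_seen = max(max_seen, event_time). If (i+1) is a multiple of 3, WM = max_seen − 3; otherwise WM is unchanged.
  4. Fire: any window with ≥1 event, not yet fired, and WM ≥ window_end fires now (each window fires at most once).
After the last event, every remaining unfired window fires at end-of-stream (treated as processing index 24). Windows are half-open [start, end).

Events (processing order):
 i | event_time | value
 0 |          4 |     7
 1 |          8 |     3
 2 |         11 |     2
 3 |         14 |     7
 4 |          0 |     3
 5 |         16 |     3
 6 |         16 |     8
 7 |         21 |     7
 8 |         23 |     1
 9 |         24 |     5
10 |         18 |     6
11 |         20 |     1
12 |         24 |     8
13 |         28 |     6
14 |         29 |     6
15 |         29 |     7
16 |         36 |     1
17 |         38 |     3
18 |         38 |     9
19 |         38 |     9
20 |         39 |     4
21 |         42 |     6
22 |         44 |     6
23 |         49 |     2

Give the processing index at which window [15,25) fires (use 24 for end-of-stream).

14

i=0 t=4 v=7: → [3,13),[0,10); WM=−∞
i=1 t=8 v=3: → [6,16),[3,13),[0,10); WM=−∞
i=2 t=11 v=2: → [9,19),[6,16),[3,13); WM=8
i=3 t=14 v=7: → [12,22),[9,19),[6,16); WM=8
i=4 t=0 v=3: DROP (t<8-2); WM=8
i=5 t=16 v=3: → [15,25),[12,22),[9,19); WM=13; [0,10) fires=2 [3,13) fires=3
i=6 t=16 v=8: → [15,25),[12,22),[9,19); WM=13
i=7 t=21 v=7: → [21,31),[18,28),[15,25),[12,22); WM=13
i=8 t=23 v=1: → [21,31),[18,28),[15,25); WM=20; [6,16) fires=3 [9,19) fires=4
i=9 t=24 v=5: → [24,34),[21,31),[18,28),[15,25); WM=20
i=10 t=18 v=6: → [18,28),[15,25),[12,22),[9,19); WM=20
i=11 t=20 v=1: → [18,28),[15,25),[12,22); WM=21
i=12 t=24 v=8: → [24,34),[21,31),[18,28),[15,25); WM=21
i=13 t=28 v=6: → [27,37),[24,34),[21,31); WM=21
i=14 t=29 v=6: → [27,37),[24,34),[21,31); WM=26; [12,22) fires=6 [15,25) fires=8
i=15 t=29 v=7: → [27,37),[24,34),[21,31); WM=26
i=16 t=36 v=1: → [36,46),[33,43),[30,40),[27,37); WM=26
i=17 t=38 v=3: → [36,46),[33,43),[30,40); WM=35; [18,28) fires=6 [21,31) fires=7 [24,34) fires=5
i=18 t=38 v=9: → [36,46),[33,43),[30,40); WM=35
i=19 t=38 v=9: → [36,46),[33,43),[30,40); WM=35
i=20 t=39 v=4: → [39,49),[36,46),[33,43),[30,40); WM=36
i=21 t=42 v=6: → [42,52),[39,49),[36,46),[33,43); WM=36
i=22 t=44 v=6: → [42,52),[39,49),[36,46); WM=36
i=23 t=49 v=2: → [48,58),[45,55),[42,52); WM=46; [27,37) fires=4 [30,40) fires=5 [33,43) fires=6 [36,46) fires=7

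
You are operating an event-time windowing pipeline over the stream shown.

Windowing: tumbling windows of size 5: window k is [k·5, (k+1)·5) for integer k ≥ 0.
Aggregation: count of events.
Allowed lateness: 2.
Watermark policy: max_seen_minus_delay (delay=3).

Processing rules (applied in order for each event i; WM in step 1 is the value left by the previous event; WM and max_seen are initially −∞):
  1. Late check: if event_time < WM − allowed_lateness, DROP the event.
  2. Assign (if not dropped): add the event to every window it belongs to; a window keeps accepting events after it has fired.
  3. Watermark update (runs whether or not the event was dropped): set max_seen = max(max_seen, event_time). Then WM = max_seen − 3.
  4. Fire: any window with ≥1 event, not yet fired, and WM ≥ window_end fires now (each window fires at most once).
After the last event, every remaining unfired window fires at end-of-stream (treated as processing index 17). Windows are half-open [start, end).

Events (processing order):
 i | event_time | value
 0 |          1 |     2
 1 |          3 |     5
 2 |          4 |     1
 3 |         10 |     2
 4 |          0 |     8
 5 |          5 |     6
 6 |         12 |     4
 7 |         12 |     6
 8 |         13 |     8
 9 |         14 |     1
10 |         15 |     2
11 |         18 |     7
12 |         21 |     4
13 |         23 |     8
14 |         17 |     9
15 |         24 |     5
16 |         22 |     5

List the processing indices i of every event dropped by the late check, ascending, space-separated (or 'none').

4 14

i=0 t=1 v=2: → [0,5); WM=-2
i=1 t=3 v=5: → [0,5); WM=0
i=2 t=4 v=1: → [0,5); WM=1
i=3 t=10 v=2: → [10,15); WM=7; [0,5) fires=3
i=4 t=0 v=8: DROP (t<7-2); WM=7
i=5 t=5 v=6: → [5,10); WM=7
i=6 t=12 v=4: → [10,15); WM=9
i=7 t=12 v=6: → [10,15); WM=9
i=8 t=13 v=8: → [10,15); WM=10; [5,10) fires=1
i=9 t=14 v=1: → [10,15); WM=11
i=10 t=15 v=2: → [15,20); WM=12
i=11 t=18 v=7: → [15,20); WM=15; [10,15) fires=5
i=12 t=21 v=4: → [20,25); WM=18
i=13 t=23 v=8: → [20,25); WM=20; [15,20) fires=2
i=14 t=17 v=9: DROP (t<20-2); WM=20
i=15 t=24 v=5: → [20,25); WM=21
i=16 t=22 v=5: → [20,25); WM=21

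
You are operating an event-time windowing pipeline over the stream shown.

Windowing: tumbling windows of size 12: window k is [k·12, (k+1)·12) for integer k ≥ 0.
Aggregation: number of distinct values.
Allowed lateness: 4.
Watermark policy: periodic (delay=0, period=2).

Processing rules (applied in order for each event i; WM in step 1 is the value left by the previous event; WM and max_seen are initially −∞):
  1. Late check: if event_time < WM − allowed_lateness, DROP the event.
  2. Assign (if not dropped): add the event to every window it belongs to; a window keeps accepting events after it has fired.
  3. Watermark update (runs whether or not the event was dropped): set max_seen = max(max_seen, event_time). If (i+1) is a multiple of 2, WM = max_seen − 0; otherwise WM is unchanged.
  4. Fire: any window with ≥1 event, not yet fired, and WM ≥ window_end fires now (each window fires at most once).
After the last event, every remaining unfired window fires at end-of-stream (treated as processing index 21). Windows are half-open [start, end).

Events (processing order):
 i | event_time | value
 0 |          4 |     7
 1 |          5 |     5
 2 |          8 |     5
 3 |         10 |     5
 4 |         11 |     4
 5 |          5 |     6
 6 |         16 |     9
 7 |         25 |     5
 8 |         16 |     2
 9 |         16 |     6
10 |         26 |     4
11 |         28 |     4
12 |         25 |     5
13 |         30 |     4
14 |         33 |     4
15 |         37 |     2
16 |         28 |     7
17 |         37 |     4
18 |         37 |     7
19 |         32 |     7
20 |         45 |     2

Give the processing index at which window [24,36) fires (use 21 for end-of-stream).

15

i=0 t=4 v=7: → [0,12); WM=−∞
i=1 t=5 v=5: → [0,12); WM=5
i=2 t=8 v=5: → [0,12); WM=5
i=3 t=10 v=5: → [0,12); WM=10
i=4 t=11 v=4: → [0,12); WM=10
i=5 t=5 v=6: DROP (t<10-4); WM=11
i=6 t=16 v=9: → [12,24); WM=11
i=7 t=25 v=5: → [24,36); WM=25; [0,12) fires=3 [12,24) fires=1
i=8 t=16 v=2: DROP (t<25-4); WM=25
i=9 t=16 v=6: DROP (t<25-4); WM=25
i=10 t=26 v=4: → [24,36); WM=25
i=11 t=28 v=4: → [24,36); WM=28
i=12 t=25 v=5: → [24,36); WM=28
i=13 t=30 v=4: → [24,36); WM=30
i=14 t=33 v=4: → [24,36); WM=30
i=15 t=37 v=2: → [36,48); WM=37; [24,36) fires=2
i=16 t=28 v=7: DROP (t<37-4); WM=37
i=17 t=37 v=4: → [36,48); WM=37
i=18 t=37 v=7: → [36,48); WM=37
i=19 t=32 v=7: DROP (t<37-4); WM=37
i=20 t=45 v=2: → [36,48); WM=37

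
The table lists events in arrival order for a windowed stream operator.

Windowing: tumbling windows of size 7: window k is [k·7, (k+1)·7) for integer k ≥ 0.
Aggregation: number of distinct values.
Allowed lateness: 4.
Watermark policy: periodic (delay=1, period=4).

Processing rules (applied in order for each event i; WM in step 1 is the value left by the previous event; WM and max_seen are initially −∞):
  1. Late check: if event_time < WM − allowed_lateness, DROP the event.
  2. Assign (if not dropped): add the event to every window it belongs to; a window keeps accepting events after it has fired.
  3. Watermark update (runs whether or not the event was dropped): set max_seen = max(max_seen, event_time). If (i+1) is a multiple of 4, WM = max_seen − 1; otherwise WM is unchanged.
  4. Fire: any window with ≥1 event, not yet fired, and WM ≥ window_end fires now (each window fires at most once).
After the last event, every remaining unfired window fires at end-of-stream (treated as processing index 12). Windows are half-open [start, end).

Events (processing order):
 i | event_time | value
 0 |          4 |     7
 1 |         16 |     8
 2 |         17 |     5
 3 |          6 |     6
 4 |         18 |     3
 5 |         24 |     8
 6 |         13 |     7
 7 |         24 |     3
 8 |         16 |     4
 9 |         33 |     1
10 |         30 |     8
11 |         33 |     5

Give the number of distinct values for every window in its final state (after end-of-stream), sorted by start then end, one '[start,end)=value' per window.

[0,7)=2 [7,14)=1 [14,21)=3 [21,28)=2 [28,35)=3

i=0 t=4 v=7: → [0,7); WM=−∞
i=1 t=16 v=8: → [14,21); WM=−∞
i=2 t=17 v=5: → [14,21); WM=−∞
i=3 t=6 v=6: → [0,7); WM=16; [0,7) fires=2
i=4 t=18 v=3: → [14,21); WM=16
i=5 t=24 v=8: → [21,28); WM=16
i=6 t=13 v=7: → [7,14); WM=16; [7,14) fires=1
i=7 t=24 v=3: → [21,28); WM=23; [14,21) fires=3
i=8 t=16 v=4: DROP (t<23-4); WM=23
i=9 t=33 v=1: → [28,35); WM=23
i=10 t=30 v=8: → [28,35); WM=23
i=11 t=33 v=5: → [28,35); WM=32; [21,28) fires=2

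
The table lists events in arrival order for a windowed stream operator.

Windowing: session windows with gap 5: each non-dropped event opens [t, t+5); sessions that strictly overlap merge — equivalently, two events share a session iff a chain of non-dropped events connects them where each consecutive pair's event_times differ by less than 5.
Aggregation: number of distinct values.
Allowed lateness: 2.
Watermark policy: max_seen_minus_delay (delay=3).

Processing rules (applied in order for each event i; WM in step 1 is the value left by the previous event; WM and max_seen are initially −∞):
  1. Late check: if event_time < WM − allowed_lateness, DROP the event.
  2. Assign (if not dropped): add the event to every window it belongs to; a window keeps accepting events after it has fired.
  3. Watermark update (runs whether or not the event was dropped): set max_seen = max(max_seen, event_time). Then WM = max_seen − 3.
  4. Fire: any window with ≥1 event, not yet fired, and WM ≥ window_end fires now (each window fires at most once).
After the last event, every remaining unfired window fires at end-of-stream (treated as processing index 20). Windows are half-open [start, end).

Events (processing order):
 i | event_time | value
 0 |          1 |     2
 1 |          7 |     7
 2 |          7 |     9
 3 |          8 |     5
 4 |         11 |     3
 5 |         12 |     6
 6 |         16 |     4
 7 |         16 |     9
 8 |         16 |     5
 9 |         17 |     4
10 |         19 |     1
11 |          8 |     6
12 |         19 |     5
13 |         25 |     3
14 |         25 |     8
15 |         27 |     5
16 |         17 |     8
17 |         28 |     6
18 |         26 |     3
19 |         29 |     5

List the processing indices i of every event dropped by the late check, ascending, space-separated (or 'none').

11 16

i=0 t=1 v=2: → [1,6); WM=-2
i=1 t=7 v=7: → [7,12); WM=4
i=2 t=7 v=9: → [7,12); WM=4
i=3 t=8 v=5: → [7,13); WM=5
i=4 t=11 v=3: → [7,16); WM=8
i=5 t=12 v=6: → [7,17); WM=9
i=6 t=16 v=4: → [7,21); WM=13
i=7 t=16 v=9: → [7,21); WM=13
i=8 t=16 v=5: → [7,21); WM=13
i=9 t=17 v=4: → [7,22); WM=14
i=10 t=19 v=1: → [7,24); WM=16
i=11 t=8 v=6: DROP (t<16-2); WM=16
i=12 t=19 v=5: → [7,24); WM=16
i=13 t=25 v=3: → [25,30); WM=22
i=14 t=25 v=8: → [25,30); WM=22
i=15 t=27 v=5: → [25,32); WM=24
i=16 t=17 v=8: DROP (t<24-2); WM=24
i=17 t=28 v=6: → [25,33); WM=25
i=18 t=26 v=3: → [25,33); WM=25
i=19 t=29 v=5: → [25,34); WM=26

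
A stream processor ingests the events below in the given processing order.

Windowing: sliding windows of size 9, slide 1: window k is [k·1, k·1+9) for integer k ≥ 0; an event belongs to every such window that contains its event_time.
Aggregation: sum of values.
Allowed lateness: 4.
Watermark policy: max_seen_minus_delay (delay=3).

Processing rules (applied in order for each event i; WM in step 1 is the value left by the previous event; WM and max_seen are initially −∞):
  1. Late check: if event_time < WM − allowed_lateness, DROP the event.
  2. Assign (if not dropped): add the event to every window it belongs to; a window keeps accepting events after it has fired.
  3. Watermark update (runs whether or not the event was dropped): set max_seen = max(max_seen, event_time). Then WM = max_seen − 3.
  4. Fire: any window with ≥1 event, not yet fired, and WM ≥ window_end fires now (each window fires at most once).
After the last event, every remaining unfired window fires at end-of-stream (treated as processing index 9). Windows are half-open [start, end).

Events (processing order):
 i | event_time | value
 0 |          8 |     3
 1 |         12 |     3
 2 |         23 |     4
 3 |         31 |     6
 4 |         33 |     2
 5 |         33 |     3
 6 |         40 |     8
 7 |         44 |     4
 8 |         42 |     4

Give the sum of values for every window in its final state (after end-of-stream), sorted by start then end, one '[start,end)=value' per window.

i=0 t=8 v=3: → [8,17),[7,16),[6,15),[5,14),[4,13),[3,12),[2,11),[1,10),[0,9); WM=5
i=1 t=12 v=3: → [12,21),[11,20),[10,19),[9,18),[8,17),[7,16),[6,15),[5,14),[4,13); WM=9; [0,9) fires=3
i=2 t=23 v=4: → [23,32),[22,31),[21,30),[20,29),[19,28),[18,27),[17,26),[16,25),[15,24); WM=20; [1,10) fires=3 [2,11) fires=3 [3,12) fires=3 [4,13) fires=6 [5,14) fires=6 [6,15) fires=6 [7,16) fires=6 [8,17) fires=6 [9,18) fires=3 [10,19) fires=3 [11,20) fires=3
i=3 t=31 v=6: → [31,40),[30,39),[29,38),[28,37),[27,36),[26,35),[25,34),[24,33),[23,32); WM=28; [12,21) fires=3 [15,24) fires=4 [16,25) fires=4 [17,26) fires=4 [18,27) fires=4 [19,28) fires=4
i=4 t=33 v=2: → [33,42),[32,41),[31,40),[30,39),[29,38),[28,37),[27,36),[26,35),[25,34); WM=30; [20,29) fires=4 [21,30) fires=4
i=5 t=33 v=3: → [33,42),[32,41),[31,40),[30,39),[29,38),[28,37),[27,36),[26,35),[25,34); WM=30
i=6 t=40 v=8: → [40,49),[39,48),[38,47),[37,46),[36,45),[35,44),[34,43),[33,42),[32,41); WM=37; [22,31) fires=4 [23,32) fires=10 [24,33) fires=6 [25,34) fires=11 [26,35) fires=11 [27,36) fires=11 [28,37) fires=11
i=7 t=44 v=4: → [44,53),[43,52),[42,51),[41,50),[40,49),[39,48),[38,47),[37,46),[36,45); WM=41; [29,38) fires=11 [30,39) fires=11 [31,40) fires=11 [32,41) fires=13
i=8 t=42 v=4: → [42,51),[41,50),[40,49),[39,48),[38,47),[37,46),[36,45),[35,44),[34,43); WM=41

[0,9)=3 [1,10)=3 [2,11)=3 [3,12)=3 [4,13)=6 [5,14)=6 [6,15)=6 [7,16)=6 [8,17)=6 [9,18)=3 [10,19)=3 [11,20)=3 [12,21)=3 [15,24)=4 [16,25)=4 [17,26)=4 [18,27)=4 [19,28)=4 [20,29)=4 [21,30)=4 [22,31)=4 [23,32)=10 [24,33)=6 [25,34)=11 [26,35)=11 [27,36)=11 [28,37)=11 [29,38)=11 [30,39)=11 [31,40)=11 [32,41)=13 [33,42)=13 [34,43)=12 [35,44)=12 [36,45)=16 [37,46)=16 [38,47)=16 [39,48)=16 [40,49)=16 [41,50)=8 [42,51)=8 [43,52)=4 [44,53)=4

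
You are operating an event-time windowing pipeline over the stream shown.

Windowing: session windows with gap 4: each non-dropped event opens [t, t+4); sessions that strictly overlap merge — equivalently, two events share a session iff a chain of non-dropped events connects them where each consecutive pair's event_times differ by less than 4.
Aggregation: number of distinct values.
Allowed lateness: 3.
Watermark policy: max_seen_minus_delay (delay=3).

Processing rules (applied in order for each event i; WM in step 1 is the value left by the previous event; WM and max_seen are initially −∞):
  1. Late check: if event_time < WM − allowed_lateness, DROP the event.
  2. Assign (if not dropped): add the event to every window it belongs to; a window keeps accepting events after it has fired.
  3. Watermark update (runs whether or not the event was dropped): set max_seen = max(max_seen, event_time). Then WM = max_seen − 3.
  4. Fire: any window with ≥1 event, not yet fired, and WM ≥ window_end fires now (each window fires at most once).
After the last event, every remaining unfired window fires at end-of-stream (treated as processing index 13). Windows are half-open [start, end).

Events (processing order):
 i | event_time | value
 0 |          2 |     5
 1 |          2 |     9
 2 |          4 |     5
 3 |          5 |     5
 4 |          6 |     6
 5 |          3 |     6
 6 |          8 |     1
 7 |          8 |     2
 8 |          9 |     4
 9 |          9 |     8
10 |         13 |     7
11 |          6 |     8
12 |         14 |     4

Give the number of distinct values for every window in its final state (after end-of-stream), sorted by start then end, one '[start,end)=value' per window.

i=0 t=2 v=5: → [2,6); WM=-1
i=1 t=2 v=9: → [2,6); WM=-1
i=2 t=4 v=5: → [2,8); WM=1
i=3 t=5 v=5: → [2,9); WM=2
i=4 t=6 v=6: → [2,10); WM=3
i=5 t=3 v=6: → [2,10); WM=3
i=6 t=8 v=1: → [2,12); WM=5
i=7 t=8 v=2: → [2,12); WM=5
i=8 t=9 v=4: → [2,13); WM=6
i=9 t=9 v=8: → [2,13); WM=6
i=10 t=13 v=7: → [13,17); WM=10
i=11 t=6 v=8: DROP (t<10-3); WM=10
i=12 t=14 v=4: → [13,18); WM=11

[2,13)=7 [13,18)=2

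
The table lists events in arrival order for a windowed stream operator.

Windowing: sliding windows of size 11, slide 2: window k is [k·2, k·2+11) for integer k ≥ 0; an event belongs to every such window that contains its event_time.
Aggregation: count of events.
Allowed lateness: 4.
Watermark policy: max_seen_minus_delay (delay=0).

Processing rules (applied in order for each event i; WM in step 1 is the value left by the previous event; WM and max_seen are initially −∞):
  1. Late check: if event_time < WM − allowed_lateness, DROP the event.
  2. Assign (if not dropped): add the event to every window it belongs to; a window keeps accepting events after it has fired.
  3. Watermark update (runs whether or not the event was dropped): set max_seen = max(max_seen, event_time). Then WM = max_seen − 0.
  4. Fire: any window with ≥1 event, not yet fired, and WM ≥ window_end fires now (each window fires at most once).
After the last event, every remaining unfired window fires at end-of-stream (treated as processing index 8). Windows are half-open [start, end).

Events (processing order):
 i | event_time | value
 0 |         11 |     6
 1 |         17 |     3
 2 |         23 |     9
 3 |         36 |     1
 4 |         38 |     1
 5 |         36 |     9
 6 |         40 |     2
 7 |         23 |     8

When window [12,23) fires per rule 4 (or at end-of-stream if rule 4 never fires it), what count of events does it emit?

i=0 t=11 v=6: → [10,21),[8,19),[6,17),[4,15),[2,13); WM=11
i=1 t=17 v=3: → [16,27),[14,25),[12,23),[10,21),[8,19); WM=17; [2,13) fires=1 [4,15) fires=1 [6,17) fires=1
i=2 t=23 v=9: → [22,33),[20,31),[18,29),[16,27),[14,25); WM=23; [8,19) fires=2 [10,21) fires=2 [12,23) fires=1
i=3 t=36 v=1: → [36,47),[34,45),[32,43),[30,41),[28,39),[26,37); WM=36; [14,25) fires=2 [16,27) fires=2 [18,29) fires=1 [20,31) fires=1 [22,33) fires=1
i=4 t=38 v=1: → [38,49),[36,47),[34,45),[32,43),[30,41),[28,39); WM=38; [26,37) fires=1
i=5 t=36 v=9: → [36,47),[34,45),[32,43),[30,41),[28,39),[26,37); WM=38
i=6 t=40 v=2: → [40,51),[38,49),[36,47),[34,45),[32,43),[30,41); WM=40; [28,39) fires=3
i=7 t=23 v=8: DROP (t<40-4); WM=40

1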